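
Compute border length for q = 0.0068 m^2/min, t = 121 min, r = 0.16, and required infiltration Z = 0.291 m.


L = q*t/((1+r)*Z)
L = 0.0068*121/((1+0.16)*0.291)
L = 0.8228/0.33756

2.4375 m


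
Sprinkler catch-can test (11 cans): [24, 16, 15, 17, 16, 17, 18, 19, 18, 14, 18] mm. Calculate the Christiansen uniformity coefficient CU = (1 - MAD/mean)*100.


mean = 17.454545 mm
MAD = 1.768595 mm
CU = (1 - 1.768595/17.454545)*100

89.8674 %


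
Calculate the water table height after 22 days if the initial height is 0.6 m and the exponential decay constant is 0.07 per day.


m = m0 * exp(-k*t)
m = 0.6 * exp(-0.07 * 22)
m = 0.6 * exp(-1.5400)

0.1286 m


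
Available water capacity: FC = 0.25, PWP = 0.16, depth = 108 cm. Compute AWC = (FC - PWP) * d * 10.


AWC = (FC - PWP) * d * 10
AWC = (0.25 - 0.16) * 108 * 10
AWC = 0.0900 * 108 * 10

97.2000 mm


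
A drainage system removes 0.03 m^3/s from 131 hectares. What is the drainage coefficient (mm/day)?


DC = Q * 86400 / (A * 10000) * 1000
DC = 0.03 * 86400 / (131 * 10000) * 1000
DC = 2592000.0000 / 1310000

1.9786 mm/day


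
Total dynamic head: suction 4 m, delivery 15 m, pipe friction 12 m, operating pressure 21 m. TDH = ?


TDH = Hs + Hd + hf + Hp = 4 + 15 + 12 + 21 = 52

52 m


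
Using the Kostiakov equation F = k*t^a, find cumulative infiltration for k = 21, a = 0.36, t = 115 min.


F = k * t^a = 21 * 115^0.36
F = 21 * 5.518883

115.8965 mm


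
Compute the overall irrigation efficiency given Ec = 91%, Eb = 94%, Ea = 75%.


Ec = 0.91, Eb = 0.94, Ea = 0.75
E = 0.91 * 0.94 * 0.75 * 100 = 64.1550%

64.1550 %


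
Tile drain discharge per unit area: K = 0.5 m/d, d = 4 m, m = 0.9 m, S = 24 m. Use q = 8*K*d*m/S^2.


q = 8*K*d*m/S^2
q = 8*0.5*4*0.9/24^2
q = 14.4000 / 576

0.0250 m/d


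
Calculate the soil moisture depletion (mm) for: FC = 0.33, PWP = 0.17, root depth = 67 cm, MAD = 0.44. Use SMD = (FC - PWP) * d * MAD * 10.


SMD = (FC - PWP) * d * MAD * 10
SMD = (0.33 - 0.17) * 67 * 0.44 * 10
SMD = 0.1600 * 67 * 0.44 * 10

47.1680 mm


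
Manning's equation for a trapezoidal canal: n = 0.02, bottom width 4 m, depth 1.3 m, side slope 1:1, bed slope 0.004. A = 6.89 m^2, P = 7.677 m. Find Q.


R = A/P = 6.89/7.677 = 0.897486
Q = (1/0.02) * 6.89 * 0.897486^(2/3) * 0.004^0.5

20.2724 m^3/s


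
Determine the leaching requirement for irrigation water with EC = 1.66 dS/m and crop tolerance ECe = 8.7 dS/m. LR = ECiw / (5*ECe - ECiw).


LR = ECiw / (5*ECe - ECiw)
LR = 1.66 / (5*8.7 - 1.66)
LR = 1.66 / 41.8400

0.0397


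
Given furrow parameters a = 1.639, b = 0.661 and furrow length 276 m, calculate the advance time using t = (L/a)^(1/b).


t = (L/a)^(1/b)
t = (276/1.639)^(1/0.661)
t = 168.395363^(1/0.661)

2334.1257 min


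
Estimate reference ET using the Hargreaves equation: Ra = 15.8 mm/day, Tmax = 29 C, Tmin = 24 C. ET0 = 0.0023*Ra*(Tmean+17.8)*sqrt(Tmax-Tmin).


Tmean = (Tmax + Tmin)/2 = (29 + 24)/2 = 26.5
ET0 = 0.0023 * 15.8 * (26.5 + 17.8) * sqrt(29 - 24)
ET0 = 0.0023 * 15.8 * 44.3 * 2.236068

3.5998 mm/day


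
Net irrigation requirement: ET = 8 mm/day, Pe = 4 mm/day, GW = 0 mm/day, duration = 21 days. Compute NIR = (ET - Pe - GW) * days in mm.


Daily deficit = ET - Pe - GW = 8 - 4 - 0 = 4 mm/day
NIR = 4 * 21 = 84 mm

84.0000 mm


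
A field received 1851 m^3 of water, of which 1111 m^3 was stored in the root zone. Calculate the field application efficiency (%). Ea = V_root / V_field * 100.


Ea = V_root / V_field * 100 = 1111 / 1851 * 100 = 60.0216%

60.0216 %


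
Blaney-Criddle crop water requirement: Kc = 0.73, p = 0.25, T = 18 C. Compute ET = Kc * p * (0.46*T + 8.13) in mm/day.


ET = Kc * p * (0.46*T + 8.13)
ET = 0.73 * 0.25 * (0.46*18 + 8.13)
ET = 0.73 * 0.25 * 16.4100

2.9948 mm/day


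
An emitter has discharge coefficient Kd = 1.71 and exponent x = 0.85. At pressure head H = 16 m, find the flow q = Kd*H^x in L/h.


q = Kd * H^x = 1.71 * 16^0.85 = 1.71 * 10.556063

18.0509 L/h


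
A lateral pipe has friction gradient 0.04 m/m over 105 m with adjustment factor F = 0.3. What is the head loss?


hf = J * L * F = 0.04 * 105 * 0.3 = 1.2600 m

1.2600 m


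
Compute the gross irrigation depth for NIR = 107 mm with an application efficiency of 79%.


Ea = 79% = 0.79
GID = NIR / Ea = 107 / 0.79 = 135.4430 mm

135.4430 mm


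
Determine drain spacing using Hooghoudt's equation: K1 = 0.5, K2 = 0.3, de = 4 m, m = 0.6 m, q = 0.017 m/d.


S^2 = 8*K2*de*m/q + 4*K1*m^2/q
S^2 = 8*0.3*4*0.6/0.017 + 4*0.5*0.6^2/0.017
S = sqrt(381.1765)

19.5237 m


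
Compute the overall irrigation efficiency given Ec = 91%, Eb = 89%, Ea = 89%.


Ec = 0.91, Eb = 0.89, Ea = 0.89
E = 0.91 * 0.89 * 0.89 * 100 = 72.0811%

72.0811 %


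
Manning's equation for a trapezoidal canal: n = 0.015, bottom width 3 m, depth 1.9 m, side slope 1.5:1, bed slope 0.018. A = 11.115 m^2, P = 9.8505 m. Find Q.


R = A/P = 11.115/9.8505 = 1.128369
Q = (1/0.015) * 11.115 * 1.128369^(2/3) * 0.018^0.5

107.7511 m^3/s


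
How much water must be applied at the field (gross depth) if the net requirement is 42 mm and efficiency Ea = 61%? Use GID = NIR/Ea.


Ea = 61% = 0.61
GID = NIR / Ea = 42 / 0.61 = 68.8525 mm

68.8525 mm


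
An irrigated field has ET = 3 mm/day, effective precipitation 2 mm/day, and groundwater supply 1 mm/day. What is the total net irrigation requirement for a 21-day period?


Daily deficit = ET - Pe - GW = 3 - 2 - 1 = 0 mm/day
NIR = 0 * 21 = 0 mm

0 mm


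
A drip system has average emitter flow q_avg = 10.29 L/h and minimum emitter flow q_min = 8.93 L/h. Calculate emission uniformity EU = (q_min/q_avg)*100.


EU = (q_min/q_avg)*100 = (8.93/10.29)*100 = 86.7833%

86.7833 %


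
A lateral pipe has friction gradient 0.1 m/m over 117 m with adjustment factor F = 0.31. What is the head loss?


hf = J * L * F = 0.1 * 117 * 0.31 = 3.6270 m

3.6270 m


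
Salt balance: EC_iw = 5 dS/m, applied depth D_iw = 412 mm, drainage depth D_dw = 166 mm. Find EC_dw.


EC_dw = EC_iw * D_iw / D_dw
EC_dw = 5 * 412 / 166
EC_dw = 2060 / 166

12.4096 dS/m


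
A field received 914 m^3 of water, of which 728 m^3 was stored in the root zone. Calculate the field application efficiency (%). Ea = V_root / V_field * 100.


Ea = V_root / V_field * 100 = 728 / 914 * 100 = 79.6499%

79.6499 %


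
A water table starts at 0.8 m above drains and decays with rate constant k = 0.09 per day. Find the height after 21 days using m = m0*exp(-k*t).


m = m0 * exp(-k*t)
m = 0.8 * exp(-0.09 * 21)
m = 0.8 * exp(-1.8900)

0.1209 m


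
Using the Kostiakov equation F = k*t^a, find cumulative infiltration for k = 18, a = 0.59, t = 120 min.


F = k * t^a = 18 * 120^0.59
F = 18 * 16.854541

303.3817 mm


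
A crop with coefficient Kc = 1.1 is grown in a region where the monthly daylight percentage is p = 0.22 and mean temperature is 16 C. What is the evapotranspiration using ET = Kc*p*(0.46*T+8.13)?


ET = Kc * p * (0.46*T + 8.13)
ET = 1.1 * 0.22 * (0.46*16 + 8.13)
ET = 1.1 * 0.22 * 15.4900

3.7486 mm/day


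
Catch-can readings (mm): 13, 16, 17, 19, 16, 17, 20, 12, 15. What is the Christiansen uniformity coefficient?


mean = 16.111111 mm
MAD = 1.901235 mm
CU = (1 - 1.901235/16.111111)*100

88.1992 %


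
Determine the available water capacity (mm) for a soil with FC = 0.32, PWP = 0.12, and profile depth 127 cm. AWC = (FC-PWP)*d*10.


AWC = (FC - PWP) * d * 10
AWC = (0.32 - 0.12) * 127 * 10
AWC = 0.2000 * 127 * 10

254.0000 mm


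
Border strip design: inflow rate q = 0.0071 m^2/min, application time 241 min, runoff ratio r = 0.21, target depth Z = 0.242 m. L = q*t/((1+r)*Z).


L = q*t/((1+r)*Z)
L = 0.0071*241/((1+0.21)*0.242)
L = 1.7111/0.29282

5.8435 m


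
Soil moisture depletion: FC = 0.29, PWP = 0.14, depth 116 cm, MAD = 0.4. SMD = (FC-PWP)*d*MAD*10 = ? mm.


SMD = (FC - PWP) * d * MAD * 10
SMD = (0.29 - 0.14) * 116 * 0.4 * 10
SMD = 0.1500 * 116 * 0.4 * 10

69.6000 mm


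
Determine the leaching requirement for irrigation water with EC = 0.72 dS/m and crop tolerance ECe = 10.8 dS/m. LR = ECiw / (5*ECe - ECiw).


LR = ECiw / (5*ECe - ECiw)
LR = 0.72 / (5*10.8 - 0.72)
LR = 0.72 / 53.2800

0.0135


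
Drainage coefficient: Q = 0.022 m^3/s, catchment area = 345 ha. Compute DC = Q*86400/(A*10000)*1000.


DC = Q * 86400 / (A * 10000) * 1000
DC = 0.022 * 86400 / (345 * 10000) * 1000
DC = 1900800.0000 / 3450000

0.5510 mm/day


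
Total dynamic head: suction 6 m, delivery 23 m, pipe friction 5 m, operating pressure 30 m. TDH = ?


TDH = Hs + Hd + hf + Hp = 6 + 23 + 5 + 30 = 64

64 m


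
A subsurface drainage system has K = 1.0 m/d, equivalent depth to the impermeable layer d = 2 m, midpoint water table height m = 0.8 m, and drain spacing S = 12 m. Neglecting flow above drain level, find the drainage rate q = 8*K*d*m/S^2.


q = 8*K*d*m/S^2
q = 8*1.0*2*0.8/12^2
q = 12.8000 / 144

0.0889 m/d


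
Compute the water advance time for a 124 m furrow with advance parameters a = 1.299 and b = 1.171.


t = (L/a)^(1/b)
t = (124/1.299)^(1/1.171)
t = 95.458045^(1/1.171)

49.0572 min


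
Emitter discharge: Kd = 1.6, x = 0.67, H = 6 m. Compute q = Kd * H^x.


q = Kd * H^x = 1.6 * 6^0.67 = 1.6 * 3.321707

5.3147 L/h


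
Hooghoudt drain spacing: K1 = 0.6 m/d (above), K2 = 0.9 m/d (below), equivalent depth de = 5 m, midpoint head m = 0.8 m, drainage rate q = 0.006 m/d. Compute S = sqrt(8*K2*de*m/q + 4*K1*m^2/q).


S^2 = 8*K2*de*m/q + 4*K1*m^2/q
S^2 = 8*0.9*5*0.8/0.006 + 4*0.6*0.8^2/0.006
S = sqrt(5056.0000)

71.1056 m


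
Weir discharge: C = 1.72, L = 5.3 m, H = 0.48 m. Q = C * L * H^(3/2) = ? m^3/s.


Q = C * L * H^(3/2) = 1.72 * 5.3 * 0.48^1.5 = 1.72 * 5.3 * 0.332554

3.0316 m^3/s


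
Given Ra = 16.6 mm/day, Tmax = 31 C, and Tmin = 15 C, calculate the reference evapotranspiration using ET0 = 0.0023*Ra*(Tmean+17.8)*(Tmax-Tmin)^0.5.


Tmean = (Tmax + Tmin)/2 = (31 + 15)/2 = 23.0
ET0 = 0.0023 * 16.6 * (23.0 + 17.8) * sqrt(31 - 15)
ET0 = 0.0023 * 16.6 * 40.8 * 4.000000

6.2310 mm/day


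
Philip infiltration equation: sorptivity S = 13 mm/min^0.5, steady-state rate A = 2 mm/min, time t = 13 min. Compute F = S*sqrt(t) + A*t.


F = S*sqrt(t) + A*t
F = 13*sqrt(13) + 2*13
F = 13*3.605551 + 26

72.8722 mm


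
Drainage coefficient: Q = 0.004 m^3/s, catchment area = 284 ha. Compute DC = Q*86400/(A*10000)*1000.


DC = Q * 86400 / (A * 10000) * 1000
DC = 0.004 * 86400 / (284 * 10000) * 1000
DC = 345600.0000 / 2840000

0.1217 mm/day


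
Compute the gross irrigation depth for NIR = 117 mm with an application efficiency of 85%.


Ea = 85% = 0.85
GID = NIR / Ea = 117 / 0.85 = 137.6471 mm

137.6471 mm


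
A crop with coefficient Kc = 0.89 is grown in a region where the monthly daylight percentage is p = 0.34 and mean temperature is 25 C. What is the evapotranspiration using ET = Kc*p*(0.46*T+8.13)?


ET = Kc * p * (0.46*T + 8.13)
ET = 0.89 * 0.34 * (0.46*25 + 8.13)
ET = 0.89 * 0.34 * 19.6300

5.9400 mm/day


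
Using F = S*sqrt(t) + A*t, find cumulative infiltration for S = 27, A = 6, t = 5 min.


F = S*sqrt(t) + A*t
F = 27*sqrt(5) + 6*5
F = 27*2.236068 + 30

90.3738 mm


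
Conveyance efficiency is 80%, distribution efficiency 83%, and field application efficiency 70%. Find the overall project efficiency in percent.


Ec = 0.8, Eb = 0.83, Ea = 0.7
E = 0.8 * 0.83 * 0.7 * 100 = 46.4800%

46.4800 %


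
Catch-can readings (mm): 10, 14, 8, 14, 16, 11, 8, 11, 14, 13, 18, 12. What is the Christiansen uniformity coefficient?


mean = 12.416667 mm
MAD = 2.416667 mm
CU = (1 - 2.416667/12.416667)*100

80.5369 %


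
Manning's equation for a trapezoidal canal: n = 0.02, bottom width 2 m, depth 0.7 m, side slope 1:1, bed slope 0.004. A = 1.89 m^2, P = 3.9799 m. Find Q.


R = A/P = 1.89/3.9799 = 0.474886
Q = (1/0.02) * 1.89 * 0.474886^(2/3) * 0.004^0.5

3.6379 m^3/s


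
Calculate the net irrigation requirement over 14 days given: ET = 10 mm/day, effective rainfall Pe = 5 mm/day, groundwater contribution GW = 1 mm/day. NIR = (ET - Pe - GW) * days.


Daily deficit = ET - Pe - GW = 10 - 5 - 1 = 4 mm/day
NIR = 4 * 14 = 56 mm

56.0000 mm


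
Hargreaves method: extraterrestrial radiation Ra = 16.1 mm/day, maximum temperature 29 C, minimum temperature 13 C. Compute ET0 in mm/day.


Tmean = (Tmax + Tmin)/2 = (29 + 13)/2 = 21.0
ET0 = 0.0023 * 16.1 * (21.0 + 17.8) * sqrt(29 - 13)
ET0 = 0.0023 * 16.1 * 38.8 * 4.000000

5.7471 mm/day


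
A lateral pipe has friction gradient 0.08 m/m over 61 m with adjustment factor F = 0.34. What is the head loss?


hf = J * L * F = 0.08 * 61 * 0.34 = 1.6592 m

1.6592 m


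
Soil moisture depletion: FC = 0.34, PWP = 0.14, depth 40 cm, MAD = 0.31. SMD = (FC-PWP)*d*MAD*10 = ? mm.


SMD = (FC - PWP) * d * MAD * 10
SMD = (0.34 - 0.14) * 40 * 0.31 * 10
SMD = 0.2000 * 40 * 0.31 * 10

24.8000 mm


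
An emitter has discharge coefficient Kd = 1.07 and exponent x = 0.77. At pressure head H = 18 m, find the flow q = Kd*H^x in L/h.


q = Kd * H^x = 1.07 * 18^0.77 = 1.07 * 9.258909

9.9070 L/h


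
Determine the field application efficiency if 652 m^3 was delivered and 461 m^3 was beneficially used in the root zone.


Ea = V_root / V_field * 100 = 461 / 652 * 100 = 70.7055%

70.7055 %


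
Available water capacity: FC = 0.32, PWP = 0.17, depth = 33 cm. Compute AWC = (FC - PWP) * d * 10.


AWC = (FC - PWP) * d * 10
AWC = (0.32 - 0.17) * 33 * 10
AWC = 0.1500 * 33 * 10

49.5000 mm


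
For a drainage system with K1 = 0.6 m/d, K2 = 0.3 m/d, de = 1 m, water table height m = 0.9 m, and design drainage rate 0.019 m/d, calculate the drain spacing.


S^2 = 8*K2*de*m/q + 4*K1*m^2/q
S^2 = 8*0.3*1*0.9/0.019 + 4*0.6*0.9^2/0.019
S = sqrt(216.0000)

14.6969 m


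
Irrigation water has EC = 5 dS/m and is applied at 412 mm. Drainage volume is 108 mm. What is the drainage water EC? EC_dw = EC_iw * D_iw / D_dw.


EC_dw = EC_iw * D_iw / D_dw
EC_dw = 5 * 412 / 108
EC_dw = 2060 / 108

19.0741 dS/m


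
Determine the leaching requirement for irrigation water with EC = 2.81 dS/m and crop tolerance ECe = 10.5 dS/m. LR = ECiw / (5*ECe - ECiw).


LR = ECiw / (5*ECe - ECiw)
LR = 2.81 / (5*10.5 - 2.81)
LR = 2.81 / 49.6900

0.0566


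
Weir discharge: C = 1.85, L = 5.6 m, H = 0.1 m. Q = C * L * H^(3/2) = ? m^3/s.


Q = C * L * H^(3/2) = 1.85 * 5.6 * 0.1^1.5 = 1.85 * 5.6 * 0.031623

0.3276 m^3/s


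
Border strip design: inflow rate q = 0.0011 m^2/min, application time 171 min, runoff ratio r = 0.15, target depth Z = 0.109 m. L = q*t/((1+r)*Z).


L = q*t/((1+r)*Z)
L = 0.0011*171/((1+0.15)*0.109)
L = 0.1881/0.12535

1.5006 m


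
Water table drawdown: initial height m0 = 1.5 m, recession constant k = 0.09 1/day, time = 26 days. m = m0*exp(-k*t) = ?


m = m0 * exp(-k*t)
m = 1.5 * exp(-0.09 * 26)
m = 1.5 * exp(-2.3400)

0.1445 m


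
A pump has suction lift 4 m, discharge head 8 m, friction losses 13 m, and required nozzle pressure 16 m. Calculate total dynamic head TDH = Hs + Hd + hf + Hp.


TDH = Hs + Hd + hf + Hp = 4 + 8 + 13 + 16 = 41

41 m


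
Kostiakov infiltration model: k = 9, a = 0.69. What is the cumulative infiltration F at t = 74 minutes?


F = k * t^a = 9 * 74^0.69
F = 9 * 19.488117

175.3931 mm


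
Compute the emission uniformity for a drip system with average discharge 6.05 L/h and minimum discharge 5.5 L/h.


EU = (q_min/q_avg)*100 = (5.5/6.05)*100 = 90.9091%

90.9091 %


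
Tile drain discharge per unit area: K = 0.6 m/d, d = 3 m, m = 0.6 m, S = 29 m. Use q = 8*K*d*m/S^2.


q = 8*K*d*m/S^2
q = 8*0.6*3*0.6/29^2
q = 8.6400 / 841

0.0103 m/d


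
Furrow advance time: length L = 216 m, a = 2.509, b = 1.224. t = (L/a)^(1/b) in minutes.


t = (L/a)^(1/b)
t = (216/2.509)^(1/1.224)
t = 86.090076^(1/1.224)

38.0929 min


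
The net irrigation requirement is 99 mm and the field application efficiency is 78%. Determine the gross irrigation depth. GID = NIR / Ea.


Ea = 78% = 0.78
GID = NIR / Ea = 99 / 0.78 = 126.9231 mm

126.9231 mm


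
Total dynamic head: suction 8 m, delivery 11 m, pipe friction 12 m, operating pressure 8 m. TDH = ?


TDH = Hs + Hd + hf + Hp = 8 + 11 + 12 + 8 = 39

39 m


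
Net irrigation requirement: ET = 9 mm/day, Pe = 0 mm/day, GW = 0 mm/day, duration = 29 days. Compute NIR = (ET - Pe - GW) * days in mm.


Daily deficit = ET - Pe - GW = 9 - 0 - 0 = 9 mm/day
NIR = 9 * 29 = 261 mm

261.0000 mm


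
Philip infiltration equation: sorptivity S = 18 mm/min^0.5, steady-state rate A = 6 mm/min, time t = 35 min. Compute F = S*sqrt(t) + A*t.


F = S*sqrt(t) + A*t
F = 18*sqrt(35) + 6*35
F = 18*5.916080 + 210

316.4894 mm


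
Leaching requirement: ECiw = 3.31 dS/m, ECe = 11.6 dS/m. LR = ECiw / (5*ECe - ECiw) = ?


LR = ECiw / (5*ECe - ECiw)
LR = 3.31 / (5*11.6 - 3.31)
LR = 3.31 / 54.6900

0.0605


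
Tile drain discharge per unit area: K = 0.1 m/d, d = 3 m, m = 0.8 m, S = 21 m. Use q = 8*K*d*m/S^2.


q = 8*K*d*m/S^2
q = 8*0.1*3*0.8/21^2
q = 1.9200 / 441

0.0044 m/d


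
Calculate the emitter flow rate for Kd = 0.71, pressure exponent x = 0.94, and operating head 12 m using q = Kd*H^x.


q = Kd * H^x = 0.71 * 12^0.94 = 0.71 * 10.337853

7.3399 L/h


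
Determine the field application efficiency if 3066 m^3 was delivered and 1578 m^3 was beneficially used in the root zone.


Ea = V_root / V_field * 100 = 1578 / 3066 * 100 = 51.4677%

51.4677 %


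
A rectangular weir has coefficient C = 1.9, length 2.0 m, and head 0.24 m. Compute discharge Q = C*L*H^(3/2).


Q = C * L * H^(3/2) = 1.9 * 2.0 * 0.24^1.5 = 1.9 * 2.0 * 0.117576

0.4468 m^3/s


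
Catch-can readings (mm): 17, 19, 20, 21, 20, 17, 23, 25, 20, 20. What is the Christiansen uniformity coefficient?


mean = 20.200000 mm
MAD = 1.680000 mm
CU = (1 - 1.680000/20.200000)*100

91.6832 %


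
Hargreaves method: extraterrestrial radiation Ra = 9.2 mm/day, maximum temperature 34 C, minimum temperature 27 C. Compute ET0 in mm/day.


Tmean = (Tmax + Tmin)/2 = (34 + 27)/2 = 30.5
ET0 = 0.0023 * 9.2 * (30.5 + 17.8) * sqrt(34 - 27)
ET0 = 0.0023 * 9.2 * 48.3 * 2.645751

2.7040 mm/day


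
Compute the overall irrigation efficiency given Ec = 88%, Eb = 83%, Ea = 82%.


Ec = 0.88, Eb = 0.83, Ea = 0.82
E = 0.88 * 0.83 * 0.82 * 100 = 59.8928%

59.8928 %


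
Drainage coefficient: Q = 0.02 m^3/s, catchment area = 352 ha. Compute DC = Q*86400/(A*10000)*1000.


DC = Q * 86400 / (A * 10000) * 1000
DC = 0.02 * 86400 / (352 * 10000) * 1000
DC = 1728000.0000 / 3520000

0.4909 mm/day


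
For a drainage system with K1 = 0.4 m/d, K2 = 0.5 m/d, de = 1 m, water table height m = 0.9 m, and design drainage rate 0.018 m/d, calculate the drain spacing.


S^2 = 8*K2*de*m/q + 4*K1*m^2/q
S^2 = 8*0.5*1*0.9/0.018 + 4*0.4*0.9^2/0.018
S = sqrt(272.0000)

16.4924 m


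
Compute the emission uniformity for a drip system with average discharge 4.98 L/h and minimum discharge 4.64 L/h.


EU = (q_min/q_avg)*100 = (4.64/4.98)*100 = 93.1727%

93.1727 %


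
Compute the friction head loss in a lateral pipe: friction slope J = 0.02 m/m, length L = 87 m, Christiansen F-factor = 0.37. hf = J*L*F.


hf = J * L * F = 0.02 * 87 * 0.37 = 0.6438 m

0.6438 m


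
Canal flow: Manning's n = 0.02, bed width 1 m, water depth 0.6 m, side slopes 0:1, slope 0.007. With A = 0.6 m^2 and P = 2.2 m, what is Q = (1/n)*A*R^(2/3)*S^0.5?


R = A/P = 0.6/2.2 = 0.272727
Q = (1/0.02) * 0.6 * 0.272727^(2/3) * 0.007^0.5

1.0556 m^3/s


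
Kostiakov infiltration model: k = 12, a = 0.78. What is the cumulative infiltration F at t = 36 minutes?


F = k * t^a = 12 * 36^0.78
F = 12 * 16.364998

196.3800 mm


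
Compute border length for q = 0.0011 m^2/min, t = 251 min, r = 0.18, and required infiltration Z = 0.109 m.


L = q*t/((1+r)*Z)
L = 0.0011*251/((1+0.18)*0.109)
L = 0.2761/0.12862

2.1466 m


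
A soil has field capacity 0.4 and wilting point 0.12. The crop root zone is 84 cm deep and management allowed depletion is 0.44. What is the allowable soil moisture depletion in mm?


SMD = (FC - PWP) * d * MAD * 10
SMD = (0.4 - 0.12) * 84 * 0.44 * 10
SMD = 0.2800 * 84 * 0.44 * 10

103.4880 mm


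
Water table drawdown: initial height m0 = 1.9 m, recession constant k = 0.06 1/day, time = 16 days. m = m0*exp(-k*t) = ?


m = m0 * exp(-k*t)
m = 1.9 * exp(-0.06 * 16)
m = 1.9 * exp(-0.9600)

0.7275 m


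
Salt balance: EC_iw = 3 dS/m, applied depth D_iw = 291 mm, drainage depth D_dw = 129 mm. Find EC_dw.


EC_dw = EC_iw * D_iw / D_dw
EC_dw = 3 * 291 / 129
EC_dw = 873 / 129

6.7674 dS/m


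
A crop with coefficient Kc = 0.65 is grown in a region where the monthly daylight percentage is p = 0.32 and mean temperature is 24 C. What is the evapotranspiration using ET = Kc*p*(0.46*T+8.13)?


ET = Kc * p * (0.46*T + 8.13)
ET = 0.65 * 0.32 * (0.46*24 + 8.13)
ET = 0.65 * 0.32 * 19.1700

3.9874 mm/day


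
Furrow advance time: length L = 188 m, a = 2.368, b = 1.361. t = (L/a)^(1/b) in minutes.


t = (L/a)^(1/b)
t = (188/2.368)^(1/1.361)
t = 79.391892^(1/1.361)

24.8810 min


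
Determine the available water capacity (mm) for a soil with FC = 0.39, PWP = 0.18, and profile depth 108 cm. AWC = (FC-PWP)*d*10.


AWC = (FC - PWP) * d * 10
AWC = (0.39 - 0.18) * 108 * 10
AWC = 0.2100 * 108 * 10

226.8000 mm


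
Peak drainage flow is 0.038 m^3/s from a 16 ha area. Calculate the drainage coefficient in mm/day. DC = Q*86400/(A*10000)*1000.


DC = Q * 86400 / (A * 10000) * 1000
DC = 0.038 * 86400 / (16 * 10000) * 1000
DC = 3283200.0000 / 160000

20.5200 mm/day


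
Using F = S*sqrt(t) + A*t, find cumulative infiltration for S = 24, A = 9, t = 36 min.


F = S*sqrt(t) + A*t
F = 24*sqrt(36) + 9*36
F = 24*6.000000 + 324

468.0000 mm


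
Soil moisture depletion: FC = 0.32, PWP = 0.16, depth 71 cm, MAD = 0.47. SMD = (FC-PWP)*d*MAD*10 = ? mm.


SMD = (FC - PWP) * d * MAD * 10
SMD = (0.32 - 0.16) * 71 * 0.47 * 10
SMD = 0.1600 * 71 * 0.47 * 10

53.3920 mm


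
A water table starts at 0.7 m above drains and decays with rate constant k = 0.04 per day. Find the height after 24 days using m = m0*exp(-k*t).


m = m0 * exp(-k*t)
m = 0.7 * exp(-0.04 * 24)
m = 0.7 * exp(-0.9600)

0.2680 m


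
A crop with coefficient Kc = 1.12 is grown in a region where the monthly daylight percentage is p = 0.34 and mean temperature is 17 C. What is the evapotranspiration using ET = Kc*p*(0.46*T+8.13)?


ET = Kc * p * (0.46*T + 8.13)
ET = 1.12 * 0.34 * (0.46*17 + 8.13)
ET = 1.12 * 0.34 * 15.9500

6.0738 mm/day


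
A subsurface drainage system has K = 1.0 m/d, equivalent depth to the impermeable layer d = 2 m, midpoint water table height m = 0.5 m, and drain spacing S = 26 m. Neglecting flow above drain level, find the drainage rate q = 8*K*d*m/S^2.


q = 8*K*d*m/S^2
q = 8*1.0*2*0.5/26^2
q = 8.0000 / 676

0.0118 m/d


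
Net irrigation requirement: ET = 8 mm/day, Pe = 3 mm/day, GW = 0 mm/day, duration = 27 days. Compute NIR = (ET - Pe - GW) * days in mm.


Daily deficit = ET - Pe - GW = 8 - 3 - 0 = 5 mm/day
NIR = 5 * 27 = 135 mm

135.0000 mm


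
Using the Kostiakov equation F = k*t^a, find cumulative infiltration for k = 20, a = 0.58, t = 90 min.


F = k * t^a = 20 * 90^0.58
F = 20 * 13.597550

271.9510 mm


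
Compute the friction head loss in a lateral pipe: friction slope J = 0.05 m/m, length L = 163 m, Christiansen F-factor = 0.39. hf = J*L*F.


hf = J * L * F = 0.05 * 163 * 0.39 = 3.1785 m

3.1785 m


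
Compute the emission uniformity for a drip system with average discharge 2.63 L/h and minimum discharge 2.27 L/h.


EU = (q_min/q_avg)*100 = (2.27/2.63)*100 = 86.3118%

86.3118 %


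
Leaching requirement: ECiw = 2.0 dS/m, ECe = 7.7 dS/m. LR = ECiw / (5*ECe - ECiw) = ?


LR = ECiw / (5*ECe - ECiw)
LR = 2.0 / (5*7.7 - 2.0)
LR = 2.0 / 36.5000

0.0548


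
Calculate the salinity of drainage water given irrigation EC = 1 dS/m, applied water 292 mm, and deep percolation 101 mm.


EC_dw = EC_iw * D_iw / D_dw
EC_dw = 1 * 292 / 101
EC_dw = 292 / 101

2.8911 dS/m


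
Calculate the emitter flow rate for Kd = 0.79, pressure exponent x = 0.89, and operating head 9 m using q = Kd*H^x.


q = Kd * H^x = 0.79 * 9^0.89 = 0.79 * 7.067663

5.5835 L/h


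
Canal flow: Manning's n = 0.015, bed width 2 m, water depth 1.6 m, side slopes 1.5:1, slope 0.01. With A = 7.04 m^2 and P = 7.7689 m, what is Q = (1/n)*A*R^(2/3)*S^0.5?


R = A/P = 7.04/7.7689 = 0.906177
Q = (1/0.015) * 7.04 * 0.906177^(2/3) * 0.01^0.5

43.9498 m^3/s


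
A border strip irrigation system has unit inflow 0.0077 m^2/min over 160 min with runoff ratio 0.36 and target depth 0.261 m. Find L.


L = q*t/((1+r)*Z)
L = 0.0077*160/((1+0.36)*0.261)
L = 1.232/0.35496

3.4708 m


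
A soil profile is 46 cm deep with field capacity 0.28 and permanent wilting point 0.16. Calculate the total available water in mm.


AWC = (FC - PWP) * d * 10
AWC = (0.28 - 0.16) * 46 * 10
AWC = 0.1200 * 46 * 10

55.2000 mm


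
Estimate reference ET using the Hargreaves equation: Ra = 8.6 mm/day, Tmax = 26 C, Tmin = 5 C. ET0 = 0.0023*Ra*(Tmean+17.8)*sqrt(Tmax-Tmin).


Tmean = (Tmax + Tmin)/2 = (26 + 5)/2 = 15.5
ET0 = 0.0023 * 8.6 * (15.5 + 17.8) * sqrt(26 - 5)
ET0 = 0.0023 * 8.6 * 33.3 * 4.582576

3.0184 mm/day


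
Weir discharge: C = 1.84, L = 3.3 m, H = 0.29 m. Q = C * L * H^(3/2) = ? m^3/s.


Q = C * L * H^(3/2) = 1.84 * 3.3 * 0.29^1.5 = 1.84 * 3.3 * 0.156170

0.9483 m^3/s


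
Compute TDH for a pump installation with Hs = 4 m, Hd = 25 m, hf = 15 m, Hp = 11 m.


TDH = Hs + Hd + hf + Hp = 4 + 25 + 15 + 11 = 55

55 m


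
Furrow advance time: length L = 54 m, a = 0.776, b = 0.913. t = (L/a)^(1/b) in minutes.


t = (L/a)^(1/b)
t = (54/0.776)^(1/0.913)
t = 69.587629^(1/0.913)

104.2575 min


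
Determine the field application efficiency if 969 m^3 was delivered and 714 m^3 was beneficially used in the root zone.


Ea = V_root / V_field * 100 = 714 / 969 * 100 = 73.6842%

73.6842 %


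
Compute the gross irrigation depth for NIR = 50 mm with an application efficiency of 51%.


Ea = 51% = 0.51
GID = NIR / Ea = 50 / 0.51 = 98.0392 mm

98.0392 mm


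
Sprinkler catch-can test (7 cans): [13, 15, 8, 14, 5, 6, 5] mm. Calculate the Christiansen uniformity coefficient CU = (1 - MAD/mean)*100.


mean = 9.428571 mm
MAD = 3.918367 mm
CU = (1 - 3.918367/9.428571)*100

58.4416 %


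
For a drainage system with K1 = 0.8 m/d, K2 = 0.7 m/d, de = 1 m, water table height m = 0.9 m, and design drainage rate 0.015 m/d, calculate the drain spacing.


S^2 = 8*K2*de*m/q + 4*K1*m^2/q
S^2 = 8*0.7*1*0.9/0.015 + 4*0.8*0.9^2/0.015
S = sqrt(508.8000)

22.5566 m


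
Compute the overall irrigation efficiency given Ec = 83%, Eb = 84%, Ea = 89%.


Ec = 0.83, Eb = 0.84, Ea = 0.89
E = 0.83 * 0.84 * 0.89 * 100 = 62.0508%

62.0508 %


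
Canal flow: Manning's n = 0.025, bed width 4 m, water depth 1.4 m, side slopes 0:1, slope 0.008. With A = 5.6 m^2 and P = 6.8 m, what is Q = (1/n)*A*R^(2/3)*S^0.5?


R = A/P = 5.6/6.8 = 0.823529
Q = (1/0.025) * 5.6 * 0.823529^(2/3) * 0.008^0.5

17.6027 m^3/s


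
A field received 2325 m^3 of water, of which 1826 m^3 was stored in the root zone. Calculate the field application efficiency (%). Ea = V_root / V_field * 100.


Ea = V_root / V_field * 100 = 1826 / 2325 * 100 = 78.5376%

78.5376 %


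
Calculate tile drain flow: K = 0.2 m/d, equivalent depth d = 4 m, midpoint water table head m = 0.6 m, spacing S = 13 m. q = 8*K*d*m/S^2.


q = 8*K*d*m/S^2
q = 8*0.2*4*0.6/13^2
q = 3.8400 / 169

0.0227 m/d


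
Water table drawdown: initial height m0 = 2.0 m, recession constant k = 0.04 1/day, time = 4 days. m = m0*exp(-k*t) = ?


m = m0 * exp(-k*t)
m = 2.0 * exp(-0.04 * 4)
m = 2.0 * exp(-0.1600)

1.7043 m


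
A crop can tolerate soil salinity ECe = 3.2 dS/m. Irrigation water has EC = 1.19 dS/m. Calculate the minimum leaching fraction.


LR = ECiw / (5*ECe - ECiw)
LR = 1.19 / (5*3.2 - 1.19)
LR = 1.19 / 14.8100

0.0804


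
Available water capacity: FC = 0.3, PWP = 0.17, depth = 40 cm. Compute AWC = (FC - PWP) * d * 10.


AWC = (FC - PWP) * d * 10
AWC = (0.3 - 0.17) * 40 * 10
AWC = 0.1300 * 40 * 10

52.0000 mm


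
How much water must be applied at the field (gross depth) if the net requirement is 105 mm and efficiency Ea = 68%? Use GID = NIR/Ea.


Ea = 68% = 0.68
GID = NIR / Ea = 105 / 0.68 = 154.4118 mm

154.4118 mm


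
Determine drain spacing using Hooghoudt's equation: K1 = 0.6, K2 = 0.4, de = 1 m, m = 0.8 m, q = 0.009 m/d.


S^2 = 8*K2*de*m/q + 4*K1*m^2/q
S^2 = 8*0.4*1*0.8/0.009 + 4*0.6*0.8^2/0.009
S = sqrt(455.1111)

21.3333 m


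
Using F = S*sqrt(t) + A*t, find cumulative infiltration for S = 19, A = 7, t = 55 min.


F = S*sqrt(t) + A*t
F = 19*sqrt(55) + 7*55
F = 19*7.416198 + 385

525.9078 mm


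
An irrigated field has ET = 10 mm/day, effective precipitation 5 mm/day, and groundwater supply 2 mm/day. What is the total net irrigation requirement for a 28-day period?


Daily deficit = ET - Pe - GW = 10 - 5 - 2 = 3 mm/day
NIR = 3 * 28 = 84 mm

84.0000 mm


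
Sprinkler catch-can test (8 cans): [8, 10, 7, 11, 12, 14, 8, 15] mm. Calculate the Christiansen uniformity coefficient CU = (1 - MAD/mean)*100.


mean = 10.625000 mm
MAD = 2.375000 mm
CU = (1 - 2.375000/10.625000)*100

77.6471 %


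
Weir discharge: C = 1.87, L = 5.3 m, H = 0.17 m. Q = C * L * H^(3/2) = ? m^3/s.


Q = C * L * H^(3/2) = 1.87 * 5.3 * 0.17^1.5 = 1.87 * 5.3 * 0.070093

0.6947 m^3/s


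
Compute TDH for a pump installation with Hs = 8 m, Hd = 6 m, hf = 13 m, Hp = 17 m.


TDH = Hs + Hd + hf + Hp = 8 + 6 + 13 + 17 = 44

44 m


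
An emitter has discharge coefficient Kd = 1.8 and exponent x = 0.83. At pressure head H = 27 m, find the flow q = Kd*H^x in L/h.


q = Kd * H^x = 1.8 * 27^0.83 = 1.8 * 15.418138

27.7526 L/h


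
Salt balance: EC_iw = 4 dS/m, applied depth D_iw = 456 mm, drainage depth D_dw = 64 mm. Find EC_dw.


EC_dw = EC_iw * D_iw / D_dw
EC_dw = 4 * 456 / 64
EC_dw = 1824 / 64

28.5000 dS/m


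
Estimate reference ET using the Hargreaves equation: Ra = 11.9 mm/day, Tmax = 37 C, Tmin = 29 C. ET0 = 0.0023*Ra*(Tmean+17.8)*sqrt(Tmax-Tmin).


Tmean = (Tmax + Tmin)/2 = (37 + 29)/2 = 33.0
ET0 = 0.0023 * 11.9 * (33.0 + 17.8) * sqrt(37 - 29)
ET0 = 0.0023 * 11.9 * 50.8 * 2.828427

3.9326 mm/day


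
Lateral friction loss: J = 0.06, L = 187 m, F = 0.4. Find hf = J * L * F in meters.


hf = J * L * F = 0.06 * 187 * 0.4 = 4.4880 m

4.4880 m


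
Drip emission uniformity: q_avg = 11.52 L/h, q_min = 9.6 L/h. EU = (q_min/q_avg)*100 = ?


EU = (q_min/q_avg)*100 = (9.6/11.52)*100 = 83.3333%

83.3333 %


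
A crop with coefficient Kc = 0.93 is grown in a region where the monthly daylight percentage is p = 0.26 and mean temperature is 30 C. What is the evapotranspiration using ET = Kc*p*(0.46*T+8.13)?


ET = Kc * p * (0.46*T + 8.13)
ET = 0.93 * 0.26 * (0.46*30 + 8.13)
ET = 0.93 * 0.26 * 21.9300

5.3027 mm/day


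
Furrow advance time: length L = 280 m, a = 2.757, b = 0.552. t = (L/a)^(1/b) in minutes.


t = (L/a)^(1/b)
t = (280/2.757)^(1/0.552)
t = 101.559666^(1/0.552)

4318.8151 min


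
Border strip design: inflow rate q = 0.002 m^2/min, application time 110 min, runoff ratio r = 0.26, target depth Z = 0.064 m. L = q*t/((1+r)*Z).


L = q*t/((1+r)*Z)
L = 0.002*110/((1+0.26)*0.064)
L = 0.22/0.08064

2.7282 m


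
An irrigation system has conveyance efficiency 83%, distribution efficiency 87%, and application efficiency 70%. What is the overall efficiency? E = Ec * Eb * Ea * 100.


Ec = 0.83, Eb = 0.87, Ea = 0.7
E = 0.83 * 0.87 * 0.7 * 100 = 50.5470%

50.5470 %


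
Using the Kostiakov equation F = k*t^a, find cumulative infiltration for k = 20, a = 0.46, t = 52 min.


F = k * t^a = 20 * 52^0.46
F = 20 * 6.156892

123.1378 mm


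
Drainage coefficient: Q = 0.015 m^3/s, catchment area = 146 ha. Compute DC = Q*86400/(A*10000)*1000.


DC = Q * 86400 / (A * 10000) * 1000
DC = 0.015 * 86400 / (146 * 10000) * 1000
DC = 1296000.0000 / 1460000

0.8877 mm/day


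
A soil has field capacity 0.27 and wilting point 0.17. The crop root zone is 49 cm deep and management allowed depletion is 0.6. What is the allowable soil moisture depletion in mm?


SMD = (FC - PWP) * d * MAD * 10
SMD = (0.27 - 0.17) * 49 * 0.6 * 10
SMD = 0.1000 * 49 * 0.6 * 10

29.4000 mm


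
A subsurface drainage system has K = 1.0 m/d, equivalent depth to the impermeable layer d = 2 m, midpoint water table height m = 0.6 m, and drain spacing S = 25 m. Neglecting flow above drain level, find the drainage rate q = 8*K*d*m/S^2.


q = 8*K*d*m/S^2
q = 8*1.0*2*0.6/25^2
q = 9.6000 / 625

0.0154 m/d


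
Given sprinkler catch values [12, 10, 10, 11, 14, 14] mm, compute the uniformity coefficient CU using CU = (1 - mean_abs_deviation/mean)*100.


mean = 11.833333 mm
MAD = 1.500000 mm
CU = (1 - 1.500000/11.833333)*100

87.3239 %


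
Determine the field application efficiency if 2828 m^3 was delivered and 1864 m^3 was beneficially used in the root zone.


Ea = V_root / V_field * 100 = 1864 / 2828 * 100 = 65.9123%

65.9123 %


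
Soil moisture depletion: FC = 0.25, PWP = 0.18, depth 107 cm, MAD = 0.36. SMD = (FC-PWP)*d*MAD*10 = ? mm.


SMD = (FC - PWP) * d * MAD * 10
SMD = (0.25 - 0.18) * 107 * 0.36 * 10
SMD = 0.0700 * 107 * 0.36 * 10

26.9640 mm


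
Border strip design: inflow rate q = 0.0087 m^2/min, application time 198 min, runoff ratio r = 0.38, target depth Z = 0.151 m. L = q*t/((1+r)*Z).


L = q*t/((1+r)*Z)
L = 0.0087*198/((1+0.38)*0.151)
L = 1.7226/0.20838

8.2666 m


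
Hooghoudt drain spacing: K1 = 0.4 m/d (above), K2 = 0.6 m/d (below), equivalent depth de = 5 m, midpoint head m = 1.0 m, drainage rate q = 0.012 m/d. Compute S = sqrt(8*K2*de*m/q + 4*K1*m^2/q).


S^2 = 8*K2*de*m/q + 4*K1*m^2/q
S^2 = 8*0.6*5*1.0/0.012 + 4*0.4*1.0^2/0.012
S = sqrt(2133.3333)

46.1880 m


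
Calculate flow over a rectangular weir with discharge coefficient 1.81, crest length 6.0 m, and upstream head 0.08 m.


Q = C * L * H^(3/2) = 1.81 * 6.0 * 0.08^1.5 = 1.81 * 6.0 * 0.022627

0.2457 m^3/s


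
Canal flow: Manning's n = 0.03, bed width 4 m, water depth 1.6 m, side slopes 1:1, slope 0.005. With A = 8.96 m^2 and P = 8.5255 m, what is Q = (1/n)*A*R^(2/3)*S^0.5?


R = A/P = 8.96/8.5255 = 1.050965
Q = (1/0.03) * 8.96 * 1.050965^(2/3) * 0.005^0.5

21.8305 m^3/s


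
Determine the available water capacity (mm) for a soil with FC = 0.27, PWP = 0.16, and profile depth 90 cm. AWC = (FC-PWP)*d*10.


AWC = (FC - PWP) * d * 10
AWC = (0.27 - 0.16) * 90 * 10
AWC = 0.1100 * 90 * 10

99.0000 mm


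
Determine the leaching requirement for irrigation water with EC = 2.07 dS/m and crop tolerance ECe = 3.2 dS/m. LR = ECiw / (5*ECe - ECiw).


LR = ECiw / (5*ECe - ECiw)
LR = 2.07 / (5*3.2 - 2.07)
LR = 2.07 / 13.9300

0.1486


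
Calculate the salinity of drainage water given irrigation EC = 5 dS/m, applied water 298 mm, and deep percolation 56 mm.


EC_dw = EC_iw * D_iw / D_dw
EC_dw = 5 * 298 / 56
EC_dw = 1490 / 56

26.6071 dS/m


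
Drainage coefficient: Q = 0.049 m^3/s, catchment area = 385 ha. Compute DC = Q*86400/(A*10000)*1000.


DC = Q * 86400 / (A * 10000) * 1000
DC = 0.049 * 86400 / (385 * 10000) * 1000
DC = 4233600.0000 / 3850000

1.0996 mm/day


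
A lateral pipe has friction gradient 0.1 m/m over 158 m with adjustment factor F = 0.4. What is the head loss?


hf = J * L * F = 0.1 * 158 * 0.4 = 6.3200 m

6.3200 m


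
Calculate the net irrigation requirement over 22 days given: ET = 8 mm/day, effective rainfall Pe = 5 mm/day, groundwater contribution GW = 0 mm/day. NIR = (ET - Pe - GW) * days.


Daily deficit = ET - Pe - GW = 8 - 5 - 0 = 3 mm/day
NIR = 3 * 22 = 66 mm

66.0000 mm


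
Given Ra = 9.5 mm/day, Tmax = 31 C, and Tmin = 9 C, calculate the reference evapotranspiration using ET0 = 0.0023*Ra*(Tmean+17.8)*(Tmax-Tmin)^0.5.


Tmean = (Tmax + Tmin)/2 = (31 + 9)/2 = 20.0
ET0 = 0.0023 * 9.5 * (20.0 + 17.8) * sqrt(31 - 9)
ET0 = 0.0023 * 9.5 * 37.8 * 4.690416

3.8740 mm/day


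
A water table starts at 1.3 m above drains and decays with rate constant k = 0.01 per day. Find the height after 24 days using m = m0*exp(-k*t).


m = m0 * exp(-k*t)
m = 1.3 * exp(-0.01 * 24)
m = 1.3 * exp(-0.2400)

1.0226 m


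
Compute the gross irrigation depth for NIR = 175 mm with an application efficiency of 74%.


Ea = 74% = 0.74
GID = NIR / Ea = 175 / 0.74 = 236.4865 mm

236.4865 mm


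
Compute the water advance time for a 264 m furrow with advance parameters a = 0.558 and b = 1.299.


t = (L/a)^(1/b)
t = (264/0.558)^(1/1.299)
t = 473.118280^(1/1.299)

114.6181 min


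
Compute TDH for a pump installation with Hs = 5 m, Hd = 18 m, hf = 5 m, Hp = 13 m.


TDH = Hs + Hd + hf + Hp = 5 + 18 + 5 + 13 = 41

41 m


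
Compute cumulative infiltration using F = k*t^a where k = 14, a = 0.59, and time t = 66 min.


F = k * t^a = 14 * 66^0.59
F = 14 * 11.844887

165.8284 mm


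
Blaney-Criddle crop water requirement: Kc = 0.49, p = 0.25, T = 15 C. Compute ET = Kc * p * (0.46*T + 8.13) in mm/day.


ET = Kc * p * (0.46*T + 8.13)
ET = 0.49 * 0.25 * (0.46*15 + 8.13)
ET = 0.49 * 0.25 * 15.0300

1.8412 mm/day


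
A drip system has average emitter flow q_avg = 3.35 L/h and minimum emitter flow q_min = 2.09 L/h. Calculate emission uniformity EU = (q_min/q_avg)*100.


EU = (q_min/q_avg)*100 = (2.09/3.35)*100 = 62.3881%

62.3881 %


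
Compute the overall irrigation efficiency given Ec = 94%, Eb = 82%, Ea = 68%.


Ec = 0.94, Eb = 0.82, Ea = 0.68
E = 0.94 * 0.82 * 0.68 * 100 = 52.4144%

52.4144 %


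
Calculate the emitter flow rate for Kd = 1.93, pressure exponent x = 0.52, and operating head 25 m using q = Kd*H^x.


q = Kd * H^x = 1.93 * 25^0.52 = 1.93 * 5.332475

10.2917 L/h


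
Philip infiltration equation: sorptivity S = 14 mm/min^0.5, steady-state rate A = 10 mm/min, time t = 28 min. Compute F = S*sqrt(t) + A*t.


F = S*sqrt(t) + A*t
F = 14*sqrt(28) + 10*28
F = 14*5.291503 + 280

354.0810 mm


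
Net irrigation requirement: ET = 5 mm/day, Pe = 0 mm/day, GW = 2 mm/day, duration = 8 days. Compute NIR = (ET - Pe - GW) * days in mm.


Daily deficit = ET - Pe - GW = 5 - 0 - 2 = 3 mm/day
NIR = 3 * 8 = 24 mm

24.0000 mm


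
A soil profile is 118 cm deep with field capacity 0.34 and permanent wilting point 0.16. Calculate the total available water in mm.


AWC = (FC - PWP) * d * 10
AWC = (0.34 - 0.16) * 118 * 10
AWC = 0.1800 * 118 * 10

212.4000 mm


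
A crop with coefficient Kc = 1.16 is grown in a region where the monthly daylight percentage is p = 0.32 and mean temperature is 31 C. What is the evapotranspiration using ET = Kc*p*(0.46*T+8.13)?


ET = Kc * p * (0.46*T + 8.13)
ET = 1.16 * 0.32 * (0.46*31 + 8.13)
ET = 1.16 * 0.32 * 22.3900

8.3112 mm/day


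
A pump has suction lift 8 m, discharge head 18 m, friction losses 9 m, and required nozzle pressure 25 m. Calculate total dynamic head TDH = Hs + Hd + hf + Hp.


TDH = Hs + Hd + hf + Hp = 8 + 18 + 9 + 25 = 60

60 m


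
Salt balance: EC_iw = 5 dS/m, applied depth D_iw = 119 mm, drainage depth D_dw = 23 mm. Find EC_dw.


EC_dw = EC_iw * D_iw / D_dw
EC_dw = 5 * 119 / 23
EC_dw = 595 / 23

25.8696 dS/m


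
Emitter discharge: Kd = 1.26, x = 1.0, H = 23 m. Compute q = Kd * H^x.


q = Kd * H^x = 1.26 * 23^1.0 = 1.26 * 23.000000

28.9800 L/h


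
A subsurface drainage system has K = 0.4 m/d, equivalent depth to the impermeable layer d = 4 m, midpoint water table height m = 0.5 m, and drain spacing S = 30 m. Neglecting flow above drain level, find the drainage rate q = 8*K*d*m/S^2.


q = 8*K*d*m/S^2
q = 8*0.4*4*0.5/30^2
q = 6.4000 / 900

0.0071 m/d
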